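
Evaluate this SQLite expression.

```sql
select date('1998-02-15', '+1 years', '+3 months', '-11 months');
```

1998-06-15

Adding +1 year to 1998-02-15 gives 1999-02-15.
Adding +3 months to 1999-02-15 gives 1999-05-15.
Adding -11 months to 1999-05-15 gives 1998-06-15.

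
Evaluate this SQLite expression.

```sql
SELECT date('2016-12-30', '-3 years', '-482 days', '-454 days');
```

Adding -3 years to 2016-12-30 gives 2013-12-30.
Applying '-482 days' to 2013-12-30: counting 482 days back gives 2012-09-04.
Applying '-454 days' to 2012-09-04: counting 454 days back gives 2011-06-08.

2011-06-08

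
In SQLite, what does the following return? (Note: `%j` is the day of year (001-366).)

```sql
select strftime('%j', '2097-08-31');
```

Day-of-year for 2097-08-31: days since 2097-01-01 inclusive = 243, zero-padded to 243.

243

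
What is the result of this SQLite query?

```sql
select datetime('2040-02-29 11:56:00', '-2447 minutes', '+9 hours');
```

2447 minutes = 40h 47m; -2447 minutes from 2040-02-29 11:56:00 is 2040-02-27 19:09:00 (crosses midnight).
+9 hours from 2040-02-27 19:09:00 is 2040-02-28 04:09:00 (crosses midnight).

2040-02-28 04:09:00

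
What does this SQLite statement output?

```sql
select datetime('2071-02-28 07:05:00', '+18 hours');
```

2071-03-01 01:05:00

+18 hours from 2071-02-28 07:05:00 is 2071-03-01 01:05:00 (crosses midnight).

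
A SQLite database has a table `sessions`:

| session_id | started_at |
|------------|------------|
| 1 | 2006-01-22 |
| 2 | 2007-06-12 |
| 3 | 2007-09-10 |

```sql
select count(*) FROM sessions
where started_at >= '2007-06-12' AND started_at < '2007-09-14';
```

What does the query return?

2

Rows in [2007-06-12, 2007-09-14): 2007-06-12, 2007-09-10 → 2 rows.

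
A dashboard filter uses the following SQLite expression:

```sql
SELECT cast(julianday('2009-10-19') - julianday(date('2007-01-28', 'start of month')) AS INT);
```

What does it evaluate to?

1022

`start of month` rewinds 2007-01-28 to 2007-01-01.
30 days remain in January 2007 after the 1st (31 − 1).
Full months from February 2007 through September 2009 contribute their day counts.
Then 19 days into October 2009.
Total: 30 + 28 + 31 + 30 + 31 + 30 + 31 + 31 + 30 + 31 + 30 + 31 + 31 + 29 + 31 + 30 + 31 + 30 + 31 + 31 + 30 + 31 + 30 + 31 + 31 + 28 + 31 + 30 + 31 + 30 + 31 + 31 + 30 + 19 = 1022.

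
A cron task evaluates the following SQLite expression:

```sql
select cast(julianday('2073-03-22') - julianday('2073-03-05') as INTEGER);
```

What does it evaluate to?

Both dates are in March 2073: 22 − 5 = 17.

17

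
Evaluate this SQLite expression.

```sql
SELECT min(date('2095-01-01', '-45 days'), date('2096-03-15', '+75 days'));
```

2094-11-17

date('2095-01-01', '-45 days') → 2094-11-17.
date('2096-03-15', '+75 days') → 2096-05-29.
Earlier of the two is 2094-11-17.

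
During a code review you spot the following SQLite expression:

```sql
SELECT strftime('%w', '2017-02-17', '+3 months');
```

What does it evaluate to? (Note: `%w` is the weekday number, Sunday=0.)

First apply '+3 months': 2017-02-17 → 2017-05-17.
2017-05-17 is a Wednesday; with Sunday=0 that is 3.

3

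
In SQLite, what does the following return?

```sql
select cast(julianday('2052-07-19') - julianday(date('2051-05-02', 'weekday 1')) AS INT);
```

438

`weekday 1` advances to the next Monday; 2051-05-02 is a Tuesday, so it moves forward to 2051-05-08.
23 days remain in May 2051 after the 8th (31 − 8).
Full months from June 2051 through June 2052 contribute their day counts.
Then 19 days into July 2052.
Total: 23 + 30 + 31 + 31 + 30 + 31 + 30 + 31 + 31 + 29 + 31 + 30 + 31 + 30 + 19 = 438.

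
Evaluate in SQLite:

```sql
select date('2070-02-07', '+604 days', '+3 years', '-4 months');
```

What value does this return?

2074-06-04

Applying '+604 days' to 2070-02-07: counting 604 days forward gives 2071-10-04.
Adding +3 years to 2071-10-04 gives 2074-10-04.
Adding -4 months to 2074-10-04 gives 2074-06-04.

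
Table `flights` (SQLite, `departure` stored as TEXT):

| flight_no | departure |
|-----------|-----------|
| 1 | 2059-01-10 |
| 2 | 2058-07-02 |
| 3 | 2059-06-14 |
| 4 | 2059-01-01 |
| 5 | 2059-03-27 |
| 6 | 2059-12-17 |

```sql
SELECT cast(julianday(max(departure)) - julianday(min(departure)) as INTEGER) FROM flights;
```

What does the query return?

533

MIN = 2058-07-02, MAX = 2059-12-17.
29 days remain in July 2058 after the 2nd (31 − 2).
Full months from August 2058 through November 2059 contribute their day counts.
Then 17 days into December 2059.
Total: 29 + 31 + 30 + 31 + 30 + 31 + 31 + 28 + 31 + 30 + 31 + 30 + 31 + 31 + 30 + 31 + 30 + 17 = 533.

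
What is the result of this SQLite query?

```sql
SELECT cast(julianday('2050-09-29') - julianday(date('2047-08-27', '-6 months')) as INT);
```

1310

Adding -6 months to 2047-08-27 gives 2047-02-27.
1 day remains in February 2047 after the 27th (28 − 27).
Full months from March 2047 through August 2050 contribute their day counts.
Then 29 days into September 2050.
Total: 1 + 31 + 30 + 31 + 30 + 31 + 31 + 30 + 31 + 30 + 31 + 31 + 29 + 31 + 30 + 31 + 30 + 31 + 31 + 30 + 31 + 30 + 31 + 31 + 28 + 31 + 30 + 31 + 30 + 31 + 31 + 30 + 31 + 30 + 31 + 31 + 28 + 31 + 30 + 31 + 30 + 31 + 31 + 29 = 1310.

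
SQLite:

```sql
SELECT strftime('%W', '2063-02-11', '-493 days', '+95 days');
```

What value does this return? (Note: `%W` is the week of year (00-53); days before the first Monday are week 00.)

First apply '-493 days', '+95 days': 2063-02-11 → 2062-01-09.
2062-01-09 is a Monday. SQLite's %W counts Mondays since the year started; the result is 02.

02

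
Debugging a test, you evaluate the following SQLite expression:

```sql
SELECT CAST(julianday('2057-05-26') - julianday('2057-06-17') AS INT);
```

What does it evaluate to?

5 days remain in May 2057 after the 26th (31 − 26).
Then 17 days into June 2057.
Total: 5 + 17 = 22.
The subtraction is earlier − later, so the result is −22 → -22.

-22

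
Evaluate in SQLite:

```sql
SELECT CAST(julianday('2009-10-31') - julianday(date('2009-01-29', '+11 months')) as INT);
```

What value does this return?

Adding +11 months to 2009-01-29 gives 2009-12-29.
0 days remain in October 2009 after the 31st (31 − 31).
November 2009: 30 days.
Then 29 days into December 2009.
Total: 0 + 30 + 29 = 59.
The subtraction is earlier − later, so the result is −59 → -59.

-59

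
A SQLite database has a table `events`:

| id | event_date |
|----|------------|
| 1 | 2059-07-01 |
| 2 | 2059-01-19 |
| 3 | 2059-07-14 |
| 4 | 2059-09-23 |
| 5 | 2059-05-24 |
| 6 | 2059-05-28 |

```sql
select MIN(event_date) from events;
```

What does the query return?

MIN over {2059-01-19, 2059-05-24, 2059-05-28, 2059-07-01, 2059-07-14, 2059-09-23}.

2059-01-19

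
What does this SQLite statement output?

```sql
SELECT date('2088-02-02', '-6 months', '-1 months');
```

2087-07-02

Adding -6 months to 2088-02-02 gives 2087-08-02.
Adding -1 month to 2087-08-02 gives 2087-07-02.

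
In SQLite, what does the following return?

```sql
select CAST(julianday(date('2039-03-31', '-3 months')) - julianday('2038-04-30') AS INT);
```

245

Adding -3 months to 2039-03-31 gives 2038-12-31.
0 days remain in April 2038 after the 30th (30 − 30).
Full months from May 2038 through November 2038 contribute their day counts.
Then 31 days into December 2038.
Total: 0 + 31 + 30 + 31 + 31 + 30 + 31 + 30 + 31 = 245.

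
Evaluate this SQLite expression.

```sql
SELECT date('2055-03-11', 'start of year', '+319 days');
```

2055-11-16

`start of year` rewinds 2055-03-11 to 2055-01-01.
Applying '+319 days' to 2055-01-01: counting 319 days forward gives 2055-11-16.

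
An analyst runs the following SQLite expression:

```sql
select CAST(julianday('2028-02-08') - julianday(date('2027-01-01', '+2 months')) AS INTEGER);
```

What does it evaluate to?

344

Adding +2 months to 2027-01-01 gives 2027-03-01.
30 days remain in March 2027 after the 1st (31 − 1).
Full months from April 2027 through January 2028 contribute their day counts.
Then 8 days into February 2028.
Total: 30 + 30 + 31 + 30 + 31 + 31 + 30 + 31 + 30 + 31 + 31 + 8 = 344.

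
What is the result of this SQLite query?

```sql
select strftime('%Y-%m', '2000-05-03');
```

`%Y-%m` extracts the year-month: 2000-05.

2000-05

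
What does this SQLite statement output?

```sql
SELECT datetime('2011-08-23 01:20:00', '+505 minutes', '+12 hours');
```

505 minutes = 8h 25m; +505 minutes from 2011-08-23 01:20:00 is 2011-08-23 09:45:00.
+12 hours from 2011-08-23 09:45:00 is 2011-08-23 21:45:00.

2011-08-23 21:45:00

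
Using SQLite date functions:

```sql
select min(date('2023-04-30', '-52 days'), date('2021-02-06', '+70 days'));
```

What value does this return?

date('2023-04-30', '-52 days') → 2023-03-09.
date('2021-02-06', '+70 days') → 2021-04-17.
Earlier of the two is 2021-04-17.

2021-04-17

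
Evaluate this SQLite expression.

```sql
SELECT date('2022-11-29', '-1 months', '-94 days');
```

2022-07-27

Adding -1 month to 2022-11-29 gives 2022-10-29.
Applying '-94 days' to 2022-10-29: counting 94 days back gives 2022-07-27.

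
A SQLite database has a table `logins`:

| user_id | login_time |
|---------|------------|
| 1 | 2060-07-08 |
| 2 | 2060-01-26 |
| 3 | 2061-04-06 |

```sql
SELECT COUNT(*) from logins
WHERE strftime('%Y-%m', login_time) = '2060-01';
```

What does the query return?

Rows with year-month 2060-01: 2060-01-26 → 1.

1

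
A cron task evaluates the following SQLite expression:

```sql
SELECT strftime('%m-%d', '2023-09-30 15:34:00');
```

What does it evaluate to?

`%m-%d` extracts the month-day: 09-30.

09-30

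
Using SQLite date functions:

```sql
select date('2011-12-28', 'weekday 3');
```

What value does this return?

`weekday 3` advances to the next Wednesday; 2011-12-28 is already a Wednesday, so it stays at 2011-12-28.

2011-12-28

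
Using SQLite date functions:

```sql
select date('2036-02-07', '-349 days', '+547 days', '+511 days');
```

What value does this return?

Applying '-349 days' to 2036-02-07: counting 349 days back gives 2035-02-23.
Applying '+547 days' to 2035-02-23: counting 547 days forward gives 2036-08-23.
Applying '+511 days' to 2036-08-23: counting 511 days forward gives 2038-01-16.

2038-01-16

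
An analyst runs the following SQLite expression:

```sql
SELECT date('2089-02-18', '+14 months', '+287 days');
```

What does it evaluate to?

2091-01-30

Adding +14 months to 2089-02-18 gives 2090-04-18.
Applying '+287 days' to 2090-04-18: counting 287 days forward gives 2091-01-30.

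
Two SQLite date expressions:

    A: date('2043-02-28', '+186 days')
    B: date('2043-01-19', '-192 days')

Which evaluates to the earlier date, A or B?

B

A = 2043-09-02.
B = 2042-07-11.
B is earlier.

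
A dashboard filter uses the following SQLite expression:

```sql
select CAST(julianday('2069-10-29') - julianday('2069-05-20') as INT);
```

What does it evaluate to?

162

11 days remain in May 2069 after the 20th (31 − 20).
June 2069: 30 days.
July 2069: 31 days.
August 2069: 31 days.
September 2069: 30 days.
Then 29 days into October 2069.
Total: 11 + 30 + 31 + 31 + 30 + 29 = 162.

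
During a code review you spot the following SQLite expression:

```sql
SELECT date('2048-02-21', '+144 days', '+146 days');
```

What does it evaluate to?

2048-12-07

Applying '+144 days' to 2048-02-21: counting 144 days forward gives 2048-07-14.
Applying '+146 days' to 2048-07-14: counting 146 days forward gives 2048-12-07.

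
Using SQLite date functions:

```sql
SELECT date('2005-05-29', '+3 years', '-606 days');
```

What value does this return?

2006-10-01

Adding +3 years to 2005-05-29 gives 2008-05-29.
Applying '-606 days' to 2008-05-29: counting 606 days back gives 2006-10-01.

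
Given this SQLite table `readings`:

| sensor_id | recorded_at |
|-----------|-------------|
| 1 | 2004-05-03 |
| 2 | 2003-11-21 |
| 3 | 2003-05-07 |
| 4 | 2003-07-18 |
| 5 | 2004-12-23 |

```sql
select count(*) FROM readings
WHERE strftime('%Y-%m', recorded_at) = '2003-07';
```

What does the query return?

Rows with year-month 2003-07: 2003-07-18 → 1.

1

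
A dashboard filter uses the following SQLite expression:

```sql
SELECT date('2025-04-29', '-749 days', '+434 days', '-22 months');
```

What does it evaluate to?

2022-08-18

Applying '-749 days' to 2025-04-29: counting 749 days back gives 2023-04-11.
Applying '+434 days' to 2023-04-11: counting 434 days forward gives 2024-06-18.
Adding -22 months to 2024-06-18 gives 2022-08-18.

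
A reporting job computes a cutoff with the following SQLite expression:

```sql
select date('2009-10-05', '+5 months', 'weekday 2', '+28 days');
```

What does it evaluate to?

Adding +5 months to 2009-10-05 gives 2010-03-05.
`weekday 2` advances to the next Tuesday; 2010-03-05 is a Friday, so it moves forward to 2010-03-09.
March 2010 has 31 days; 22 remain after the 9th, so 23 days reach 2010-04-01.
Advancing 5 more days within April lands on 2010-04-06.

2010-04-06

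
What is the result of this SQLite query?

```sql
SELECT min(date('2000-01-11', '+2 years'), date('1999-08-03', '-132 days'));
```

1999-03-24

date('2000-01-11', '+2 years') → 2002-01-11.
date('1999-08-03', '-132 days') → 1999-03-24.
Earlier of the two is 1999-03-24.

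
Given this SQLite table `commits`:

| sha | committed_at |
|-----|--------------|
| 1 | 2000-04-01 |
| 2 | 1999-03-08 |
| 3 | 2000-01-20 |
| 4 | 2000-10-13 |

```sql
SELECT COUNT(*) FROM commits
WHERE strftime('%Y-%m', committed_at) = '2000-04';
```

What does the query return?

1

Rows with year-month 2000-04: 2000-04-01 → 1.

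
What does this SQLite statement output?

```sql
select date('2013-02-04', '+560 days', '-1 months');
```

2014-07-18

Applying '+560 days' to 2013-02-04: counting 560 days forward gives 2014-08-18.
Adding -1 month to 2014-08-18 gives 2014-07-18.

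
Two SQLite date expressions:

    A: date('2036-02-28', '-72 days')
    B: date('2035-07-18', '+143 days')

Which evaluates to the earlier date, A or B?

B

A = 2035-12-18.
B = 2035-12-08.
B is earlier.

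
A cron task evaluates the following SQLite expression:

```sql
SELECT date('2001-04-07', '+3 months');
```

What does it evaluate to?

2001-07-07

Adding +3 months to 2001-04-07 gives 2001-07-07.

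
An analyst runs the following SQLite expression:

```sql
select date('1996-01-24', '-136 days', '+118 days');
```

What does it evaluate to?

1996-01-06

Applying '-136 days' to 1996-01-24: counting 136 days back gives 1995-09-10.
Applying '+118 days' to 1995-09-10: counting 118 days forward gives 1996-01-06.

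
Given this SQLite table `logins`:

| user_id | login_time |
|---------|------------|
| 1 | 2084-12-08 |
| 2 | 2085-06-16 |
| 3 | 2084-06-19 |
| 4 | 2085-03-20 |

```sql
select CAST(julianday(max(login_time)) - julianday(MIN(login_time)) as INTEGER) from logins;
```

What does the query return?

362

MIN = 2084-06-19, MAX = 2085-06-16.
11 days remain in June 2084 after the 19th (30 − 19).
Full months from July 2084 through May 2085 contribute their day counts.
Then 16 days into June 2085.
Total: 11 + 31 + 31 + 30 + 31 + 30 + 31 + 31 + 28 + 31 + 30 + 31 + 16 = 362.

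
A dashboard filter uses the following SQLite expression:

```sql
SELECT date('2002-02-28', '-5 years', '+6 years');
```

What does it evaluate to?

Adding -5 years to 2002-02-28 gives 1997-02-28.
Adding +6 years to 1997-02-28 gives 2003-02-28.

2003-02-28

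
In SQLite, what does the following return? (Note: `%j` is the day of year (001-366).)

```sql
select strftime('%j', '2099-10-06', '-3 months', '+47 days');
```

234

First apply '-3 months', '+47 days': 2099-10-06 → 2099-08-22.
Day-of-year for 2099-08-22: days since 2099-01-01 inclusive = 234, zero-padded to 234.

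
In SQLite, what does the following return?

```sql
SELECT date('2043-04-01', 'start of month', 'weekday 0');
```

2043-04-05

`start of month` rewinds 2043-04-01 to 2043-04-01.
`weekday 0` advances to the next Sunday; 2043-04-01 is a Wednesday, so it moves forward to 2043-04-05.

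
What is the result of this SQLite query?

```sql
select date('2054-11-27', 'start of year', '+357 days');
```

`start of year` rewinds 2054-11-27 to 2054-01-01.
Applying '+357 days' to 2054-01-01: counting 357 days forward gives 2054-12-24.

2054-12-24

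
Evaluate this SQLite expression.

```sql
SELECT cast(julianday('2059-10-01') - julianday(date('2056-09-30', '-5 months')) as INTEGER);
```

1249

Adding -5 months to 2056-09-30 gives 2056-04-30.
0 days remain in April 2056 after the 30th (30 − 30).
Full months from May 2056 through September 2059 contribute their day counts.
Then 1 day into October 2059.
Total: 0 + 31 + 30 + 31 + 31 + 30 + 31 + 30 + 31 + 31 + 28 + 31 + 30 + 31 + 30 + 31 + 31 + 30 + 31 + 30 + 31 + 31 + 28 + 31 + 30 + 31 + 30 + 31 + 31 + 30 + 31 + 30 + 31 + 31 + 28 + 31 + 30 + 31 + 30 + 31 + 31 + 30 + 1 = 1249.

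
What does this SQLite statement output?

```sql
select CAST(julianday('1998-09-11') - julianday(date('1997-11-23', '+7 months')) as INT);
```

80

Adding +7 months to 1997-11-23 gives 1998-06-23.
7 days remain in June 1998 after the 23rd (30 − 23).
July 1998: 31 days.
August 1998: 31 days.
Then 11 days into September 1998.
Total: 7 + 31 + 31 + 11 = 80.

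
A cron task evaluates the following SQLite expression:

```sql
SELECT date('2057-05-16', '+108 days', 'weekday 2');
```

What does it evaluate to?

Applying '+108 days' to 2057-05-16: counting 108 days forward gives 2057-09-01.
`weekday 2` advances to the next Tuesday; 2057-09-01 is a Saturday, so it moves forward to 2057-09-04.

2057-09-04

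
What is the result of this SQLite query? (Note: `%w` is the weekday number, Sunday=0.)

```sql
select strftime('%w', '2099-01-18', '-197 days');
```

First apply '-197 days': 2099-01-18 → 2098-07-05.
2098-07-05 is a Saturday; with Sunday=0 that is 6.

6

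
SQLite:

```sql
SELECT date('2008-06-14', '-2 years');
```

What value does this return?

2006-06-14

Adding -2 years to 2008-06-14 gives 2006-06-14.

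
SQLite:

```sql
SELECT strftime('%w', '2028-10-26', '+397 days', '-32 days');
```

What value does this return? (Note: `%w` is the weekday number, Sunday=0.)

First apply '+397 days', '-32 days': 2028-10-26 → 2029-10-26.
2029-10-26 is a Friday; with Sunday=0 that is 5.

5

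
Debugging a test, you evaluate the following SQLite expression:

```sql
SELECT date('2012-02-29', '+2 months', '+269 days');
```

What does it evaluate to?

Adding +2 months to 2012-02-29 gives 2012-04-29.
Applying '+269 days' to 2012-04-29: counting 269 days forward gives 2013-01-23.

2013-01-23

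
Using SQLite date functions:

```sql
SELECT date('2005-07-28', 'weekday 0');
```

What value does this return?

`weekday 0` advances to the next Sunday; 2005-07-28 is a Thursday, so it moves forward to 2005-07-31.

2005-07-31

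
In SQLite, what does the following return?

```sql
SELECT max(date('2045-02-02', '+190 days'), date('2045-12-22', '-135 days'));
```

2045-08-11

date('2045-02-02', '+190 days') → 2045-08-11.
date('2045-12-22', '-135 days') → 2045-08-09.
Later of the two is 2045-08-11.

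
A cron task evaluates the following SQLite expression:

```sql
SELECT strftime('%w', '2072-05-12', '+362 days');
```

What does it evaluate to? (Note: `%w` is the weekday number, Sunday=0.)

2

First apply '+362 days': 2072-05-12 → 2073-05-09.
2073-05-09 is a Tuesday; with Sunday=0 that is 2.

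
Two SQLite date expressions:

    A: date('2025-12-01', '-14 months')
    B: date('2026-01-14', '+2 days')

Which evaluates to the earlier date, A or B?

A

A = 2024-10-01.
B = 2026-01-16.
A is earlier.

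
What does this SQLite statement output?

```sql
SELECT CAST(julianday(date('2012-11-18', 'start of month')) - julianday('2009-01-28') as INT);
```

`start of month` rewinds 2012-11-18 to 2012-11-01.
3 days remain in January 2009 after the 28th (31 − 28).
Full months from February 2009 through October 2012 contribute their day counts.
Then 1 day into November 2012.
Total: 3 + 28 + 31 + 30 + 31 + 30 + 31 + 31 + 30 + 31 + 30 + 31 + 31 + 28 + 31 + 30 + 31 + 30 + 31 + 31 + 30 + 31 + 30 + 31 + 31 + 28 + 31 + 30 + 31 + 30 + 31 + 31 + 30 + 31 + 30 + 31 + 31 + 29 + 31 + 30 + 31 + 30 + 31 + 31 + 30 + 31 + 1 = 1373.

1373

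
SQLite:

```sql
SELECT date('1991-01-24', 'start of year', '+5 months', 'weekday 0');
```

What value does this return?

1991-06-02

`start of year` rewinds 1991-01-24 to 1991-01-01.
Adding +5 months to 1991-01-01 gives 1991-06-01.
`weekday 0` advances to the next Sunday; 1991-06-01 is a Saturday, so it moves forward to 1991-06-02.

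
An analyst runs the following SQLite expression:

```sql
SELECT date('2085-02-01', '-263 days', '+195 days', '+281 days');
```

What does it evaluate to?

2085-09-02

Applying '-263 days' to 2085-02-01: counting 263 days back gives 2084-05-14.
Applying '+195 days' to 2084-05-14: counting 195 days forward gives 2084-11-25.
Applying '+281 days' to 2084-11-25: counting 281 days forward gives 2085-09-02.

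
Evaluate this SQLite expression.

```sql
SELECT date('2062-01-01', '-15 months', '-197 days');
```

2060-03-18

Adding -15 months to 2062-01-01 gives 2060-10-01.
Applying '-197 days' to 2060-10-01: counting 197 days back gives 2060-03-18.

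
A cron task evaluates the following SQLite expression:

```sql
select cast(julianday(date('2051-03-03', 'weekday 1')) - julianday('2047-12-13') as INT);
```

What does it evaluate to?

1179

`weekday 1` advances to the next Monday; 2051-03-03 is a Friday, so it moves forward to 2051-03-06.
18 days remain in December 2047 after the 13th (31 − 13).
Full months from January 2048 through February 2051 contribute their day counts.
Then 6 days into March 2051.
Total: 18 + 31 + 29 + 31 + 30 + 31 + 30 + 31 + 31 + 30 + 31 + 30 + 31 + 31 + 28 + 31 + 30 + 31 + 30 + 31 + 31 + 30 + 31 + 30 + 31 + 31 + 28 + 31 + 30 + 31 + 30 + 31 + 31 + 30 + 31 + 30 + 31 + 31 + 28 + 6 = 1179.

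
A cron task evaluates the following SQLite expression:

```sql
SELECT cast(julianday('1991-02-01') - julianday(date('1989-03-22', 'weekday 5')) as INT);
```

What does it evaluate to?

679

`weekday 5` advances to the next Friday; 1989-03-22 is a Wednesday, so it moves forward to 1989-03-24.
7 days remain in March 1989 after the 24th (31 − 24).
Full months from April 1989 through January 1991 contribute their day counts.
Then 1 day into February 1991.
Total: 7 + 30 + 31 + 30 + 31 + 31 + 30 + 31 + 30 + 31 + 31 + 28 + 31 + 30 + 31 + 30 + 31 + 31 + 30 + 31 + 30 + 31 + 31 + 1 = 679.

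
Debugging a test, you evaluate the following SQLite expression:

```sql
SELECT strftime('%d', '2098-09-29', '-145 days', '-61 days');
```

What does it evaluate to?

First apply '-145 days', '-61 days': 2098-09-29 → 2098-03-07.
`%d` extracts the 2-digit day of month: 07.

07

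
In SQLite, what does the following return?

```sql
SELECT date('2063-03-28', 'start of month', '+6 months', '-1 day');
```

2063-08-31

`start of month` rewinds 2063-03-28 to 2063-03-01.
Adding +6 months to 2063-03-01 gives 2063-09-01.
Going back 1 day from 2063-09-01 reaches 2063-08-31 (last day of August, 31 days).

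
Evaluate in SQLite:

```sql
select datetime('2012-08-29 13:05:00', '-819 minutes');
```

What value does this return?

819 minutes = 13h 39m; -819 minutes from 2012-08-29 13:05:00 is 2012-08-28 23:26:00 (crosses midnight).

2012-08-28 23:26:00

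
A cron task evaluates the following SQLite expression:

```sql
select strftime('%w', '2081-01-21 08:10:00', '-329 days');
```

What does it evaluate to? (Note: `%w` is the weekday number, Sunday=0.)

2

First apply '-329 days': 2081-01-21 08:10:00 → 2080-02-27 08:10:00.
2080-02-27 is a Tuesday; with Sunday=0 that is 2.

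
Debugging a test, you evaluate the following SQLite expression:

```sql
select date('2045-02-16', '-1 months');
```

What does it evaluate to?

Adding -1 month to 2045-02-16 gives 2045-01-16.

2045-01-16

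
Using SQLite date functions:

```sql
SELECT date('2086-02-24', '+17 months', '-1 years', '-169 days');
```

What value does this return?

2086-02-05

Adding +17 months to 2086-02-24 gives 2087-07-24.
Adding -1 year to 2087-07-24 gives 2086-07-24.
Applying '-169 days' to 2086-07-24: counting 169 days back gives 2086-02-05.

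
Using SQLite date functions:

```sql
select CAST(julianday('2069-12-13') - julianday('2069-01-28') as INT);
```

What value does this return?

319

3 days remain in January 2069 after the 28th (31 − 28).
Full months from February 2069 through November 2069 contribute their day counts.
Then 13 days into December 2069.
Total: 3 + 28 + 31 + 30 + 31 + 30 + 31 + 31 + 30 + 31 + 30 + 13 = 319.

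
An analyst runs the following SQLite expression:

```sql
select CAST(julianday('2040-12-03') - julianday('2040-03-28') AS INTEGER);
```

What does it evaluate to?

3 days remain in March 2040 after the 28th (31 − 28).
Full months from April 2040 through November 2040 contribute their day counts.
Then 3 days into December 2040.
Total: 3 + 30 + 31 + 30 + 31 + 31 + 30 + 31 + 30 + 3 = 250.

250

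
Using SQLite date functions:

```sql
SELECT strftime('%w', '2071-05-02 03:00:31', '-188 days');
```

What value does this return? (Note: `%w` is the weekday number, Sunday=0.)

First apply '-188 days': 2071-05-02 03:00:31 → 2070-10-26 03:00:31.
2070-10-26 is a Sunday; with Sunday=0 that is 0.

0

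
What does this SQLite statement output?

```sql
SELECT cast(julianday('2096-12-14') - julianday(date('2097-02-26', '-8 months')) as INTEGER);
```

171

Adding -8 months to 2097-02-26 gives 2096-06-26.
4 days remain in June 2096 after the 26th (30 − 26).
July 2096: 31 days.
August 2096: 31 days.
September 2096: 30 days.
October 2096: 31 days.
November 2096: 30 days.
Then 14 days into December 2096.
Total: 4 + 31 + 31 + 30 + 31 + 30 + 14 = 171.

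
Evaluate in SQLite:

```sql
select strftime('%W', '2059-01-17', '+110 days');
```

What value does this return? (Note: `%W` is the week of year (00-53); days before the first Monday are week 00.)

18

First apply '+110 days': 2059-01-17 → 2059-05-07.
2059-05-07 is a Wednesday. SQLite's %W counts Mondays since the year started; the result is 18.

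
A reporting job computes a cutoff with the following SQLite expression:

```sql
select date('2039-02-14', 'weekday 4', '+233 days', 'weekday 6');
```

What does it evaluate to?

`weekday 4` advances to the next Thursday; 2039-02-14 is a Monday, so it moves forward to 2039-02-17.
Applying '+233 days' to 2039-02-17: counting 233 days forward gives 2039-10-08.
`weekday 6` advances to the next Saturday; 2039-10-08 is already a Saturday, so it stays at 2039-10-08.

2039-10-08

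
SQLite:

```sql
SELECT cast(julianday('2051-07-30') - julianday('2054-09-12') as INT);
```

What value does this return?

-1140

1 day remains in July 2051 after the 30th (31 − 30).
Full months from August 2051 through August 2054 contribute their day counts.
Then 12 days into September 2054.
Total: 1 + 31 + 30 + 31 + 30 + 31 + 31 + 29 + 31 + 30 + 31 + 30 + 31 + 31 + 30 + 31 + 30 + 31 + 31 + 28 + 31 + 30 + 31 + 30 + 31 + 31 + 30 + 31 + 30 + 31 + 31 + 28 + 31 + 30 + 31 + 30 + 31 + 31 + 12 = 1140.
The subtraction is earlier − later, so the result is −1140 → -1140.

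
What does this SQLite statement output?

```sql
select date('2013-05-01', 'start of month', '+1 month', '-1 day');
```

`start of month` rewinds 2013-05-01 to 2013-05-01.
Adding +1 month to 2013-05-01 gives 2013-06-01.
Going back 1 day from 2013-06-01 reaches 2013-05-31 (last day of May, 31 days).

2013-05-31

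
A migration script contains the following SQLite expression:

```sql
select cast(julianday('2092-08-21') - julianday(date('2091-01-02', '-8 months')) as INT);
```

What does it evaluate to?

Adding -8 months to 2091-01-02 gives 2090-05-02.
29 days remain in May 2090 after the 2nd (31 − 2).
Full months from June 2090 through July 2092 contribute their day counts.
Then 21 days into August 2092.
Total: 29 + 30 + 31 + 31 + 30 + 31 + 30 + 31 + 31 + 28 + 31 + 30 + 31 + 30 + 31 + 31 + 30 + 31 + 30 + 31 + 31 + 29 + 31 + 30 + 31 + 30 + 31 + 21 = 842.

842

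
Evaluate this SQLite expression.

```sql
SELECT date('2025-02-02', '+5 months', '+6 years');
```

Adding +5 months to 2025-02-02 gives 2025-07-02.
Adding +6 years to 2025-07-02 gives 2031-07-02.

2031-07-02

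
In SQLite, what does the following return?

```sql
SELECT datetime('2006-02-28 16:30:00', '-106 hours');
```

2006-02-24 06:30:00

-106 hours from 2006-02-28 16:30:00 is 2006-02-24 06:30:00 (crosses midnight).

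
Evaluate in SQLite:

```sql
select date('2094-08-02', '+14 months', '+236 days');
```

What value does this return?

Adding +14 months to 2094-08-02 gives 2095-10-02.
Applying '+236 days' to 2095-10-02: counting 236 days forward gives 2096-05-25.

2096-05-25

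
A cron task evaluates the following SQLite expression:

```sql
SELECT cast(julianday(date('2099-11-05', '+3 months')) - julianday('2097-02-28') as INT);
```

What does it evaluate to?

1072

Adding +3 months to 2099-11-05 gives 2100-02-05.
0 days remain in February 2097 after the 28th (28 − 28).
Full months from March 2097 through January 2100 contribute their day counts.
Then 5 days into February 2100.
Total: 0 + 31 + 30 + 31 + 30 + 31 + 31 + 30 + 31 + 30 + 31 + 31 + 28 + 31 + 30 + 31 + 30 + 31 + 31 + 30 + 31 + 30 + 31 + 31 + 28 + 31 + 30 + 31 + 30 + 31 + 31 + 30 + 31 + 30 + 31 + 31 + 5 = 1072.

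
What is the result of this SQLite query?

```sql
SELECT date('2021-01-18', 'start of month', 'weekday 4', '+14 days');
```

2021-01-21

`start of month` rewinds 2021-01-18 to 2021-01-01.
`weekday 4` advances to the next Thursday; 2021-01-01 is a Friday, so it moves forward to 2021-01-07.
Advancing 14 more days within January lands on 2021-01-21.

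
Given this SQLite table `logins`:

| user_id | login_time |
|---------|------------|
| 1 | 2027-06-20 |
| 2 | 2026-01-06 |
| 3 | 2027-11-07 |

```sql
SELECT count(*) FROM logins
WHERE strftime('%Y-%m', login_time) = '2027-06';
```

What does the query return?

1

Rows with year-month 2027-06: 2027-06-20 → 1.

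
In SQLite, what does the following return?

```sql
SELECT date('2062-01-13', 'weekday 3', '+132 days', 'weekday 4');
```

2062-06-01

`weekday 3` advances to the next Wednesday; 2062-01-13 is a Friday, so it moves forward to 2062-01-18.
Applying '+132 days' to 2062-01-18: counting 132 days forward gives 2062-05-30.
`weekday 4` advances to the next Thursday; 2062-05-30 is a Tuesday, so it moves forward to 2062-06-01.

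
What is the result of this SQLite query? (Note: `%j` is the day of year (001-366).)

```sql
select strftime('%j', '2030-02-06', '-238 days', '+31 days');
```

195

First apply '-238 days', '+31 days': 2030-02-06 → 2029-07-14.
Day-of-year for 2029-07-14: days since 2029-01-01 inclusive = 195, zero-padded to 195.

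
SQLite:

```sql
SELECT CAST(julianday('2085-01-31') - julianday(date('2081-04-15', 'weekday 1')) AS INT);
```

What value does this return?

1381

`weekday 1` advances to the next Monday; 2081-04-15 is a Tuesday, so it moves forward to 2081-04-21.
9 days remain in April 2081 after the 21st (30 − 21).
Full months from May 2081 through December 2084 contribute their day counts.
Then 31 days into January 2085.
Total: 9 + 31 + 30 + 31 + 31 + 30 + 31 + 30 + 31 + 31 + 28 + 31 + 30 + 31 + 30 + 31 + 31 + 30 + 31 + 30 + 31 + 31 + 28 + 31 + 30 + 31 + 30 + 31 + 31 + 30 + 31 + 30 + 31 + 31 + 29 + 31 + 30 + 31 + 30 + 31 + 31 + 30 + 31 + 30 + 31 + 31 = 1381.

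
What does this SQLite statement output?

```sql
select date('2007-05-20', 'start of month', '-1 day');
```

`start of month` rewinds 2007-05-20 to 2007-05-01.
Going back 1 day from 2007-05-01 reaches 2007-04-30 (last day of April, 30 days).

2007-04-30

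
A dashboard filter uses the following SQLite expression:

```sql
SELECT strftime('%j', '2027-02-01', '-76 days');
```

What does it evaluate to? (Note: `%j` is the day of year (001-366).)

First apply '-76 days': 2027-02-01 → 2026-11-17.
Day-of-year for 2026-11-17: days since 2026-01-01 inclusive = 321, zero-padded to 321.

321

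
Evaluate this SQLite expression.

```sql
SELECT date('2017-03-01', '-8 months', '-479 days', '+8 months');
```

2015-11-10

Adding -8 months to 2017-03-01 gives 2016-07-01.
Applying '-479 days' to 2016-07-01: counting 479 days back gives 2015-03-10.
Adding +8 months to 2015-03-10 gives 2015-11-10.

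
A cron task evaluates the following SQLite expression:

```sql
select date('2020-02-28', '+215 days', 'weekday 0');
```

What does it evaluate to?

Applying '+215 days' to 2020-02-28: counting 215 days forward gives 2020-09-30.
`weekday 0` advances to the next Sunday; 2020-09-30 is a Wednesday, so it moves forward to 2020-10-04.

2020-10-04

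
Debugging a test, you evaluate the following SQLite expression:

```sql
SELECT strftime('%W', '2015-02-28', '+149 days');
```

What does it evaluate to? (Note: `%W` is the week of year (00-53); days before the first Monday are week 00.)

First apply '+149 days': 2015-02-28 → 2015-07-27.
2015-07-27 is a Monday. SQLite's %W counts Mondays since the year started; the result is 30.

30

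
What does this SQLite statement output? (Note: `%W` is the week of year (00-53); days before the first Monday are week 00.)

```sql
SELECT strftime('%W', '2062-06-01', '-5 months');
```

00

First apply '-5 months': 2062-06-01 → 2062-01-01.
2062-01-01 is a Sunday. SQLite's %W counts Mondays since the year started; the result is 00.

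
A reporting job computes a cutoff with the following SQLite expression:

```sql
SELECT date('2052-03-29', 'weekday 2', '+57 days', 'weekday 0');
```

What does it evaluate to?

2052-06-02

`weekday 2` advances to the next Tuesday; 2052-03-29 is a Friday, so it moves forward to 2052-04-02.
Applying '+57 days' to 2052-04-02: counting 57 days forward gives 2052-05-29.
`weekday 0` advances to the next Sunday; 2052-05-29 is a Wednesday, so it moves forward to 2052-06-02.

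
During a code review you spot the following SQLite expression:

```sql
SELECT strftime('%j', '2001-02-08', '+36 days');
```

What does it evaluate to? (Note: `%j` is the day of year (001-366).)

075

First apply '+36 days': 2001-02-08 → 2001-03-16.
Day-of-year for 2001-03-16: days since 2001-01-01 inclusive = 75, zero-padded to 075.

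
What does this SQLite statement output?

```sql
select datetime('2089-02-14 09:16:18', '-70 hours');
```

-70 hours from 2089-02-14 09:16:18 is 2089-02-11 11:16:18 (crosses midnight).

2089-02-11 11:16:18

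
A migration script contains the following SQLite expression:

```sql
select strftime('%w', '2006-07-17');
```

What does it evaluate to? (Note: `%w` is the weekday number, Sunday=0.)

1

2006-07-17 is a Monday; with Sunday=0 that is 1.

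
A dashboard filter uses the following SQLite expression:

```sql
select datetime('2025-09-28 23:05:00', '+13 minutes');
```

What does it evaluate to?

2025-09-28 23:18:00

+13 minutes from 2025-09-28 23:05:00 is 2025-09-28 23:18:00.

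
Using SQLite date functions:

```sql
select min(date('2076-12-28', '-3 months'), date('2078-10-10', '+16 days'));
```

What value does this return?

2076-09-28

date('2076-12-28', '-3 months') → 2076-09-28.
date('2078-10-10', '+16 days') → 2078-10-26.
Earlier of the two is 2076-09-28.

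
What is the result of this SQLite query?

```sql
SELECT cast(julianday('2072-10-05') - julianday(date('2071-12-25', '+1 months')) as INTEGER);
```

254

Adding +1 month to 2071-12-25 gives 2072-01-25.
6 days remain in January 2072 after the 25th (31 − 25).
Full months from February 2072 through September 2072 contribute their day counts.
Then 5 days into October 2072.
Total: 6 + 29 + 31 + 30 + 31 + 30 + 31 + 31 + 30 + 5 = 254.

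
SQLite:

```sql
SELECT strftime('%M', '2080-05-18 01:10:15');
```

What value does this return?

10

`%M` extracts the 2-digit minute: 10.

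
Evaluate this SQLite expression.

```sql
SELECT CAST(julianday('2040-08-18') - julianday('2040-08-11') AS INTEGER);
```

Both dates are in August 2040: 18 − 11 = 7.

7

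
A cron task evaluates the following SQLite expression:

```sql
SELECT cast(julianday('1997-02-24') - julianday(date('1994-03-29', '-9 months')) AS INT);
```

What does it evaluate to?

1336

Adding -9 months to 1994-03-29 gives 1993-06-29.
1 day remains in June 1993 after the 29th (30 − 29).
Full months from July 1993 through January 1997 contribute their day counts.
Then 24 days into February 1997.
Total: 1 + 31 + 31 + 30 + 31 + 30 + 31 + 31 + 28 + 31 + 30 + 31 + 30 + 31 + 31 + 30 + 31 + 30 + 31 + 31 + 28 + 31 + 30 + 31 + 30 + 31 + 31 + 30 + 31 + 30 + 31 + 31 + 29 + 31 + 30 + 31 + 30 + 31 + 31 + 30 + 31 + 30 + 31 + 31 + 24 = 1336.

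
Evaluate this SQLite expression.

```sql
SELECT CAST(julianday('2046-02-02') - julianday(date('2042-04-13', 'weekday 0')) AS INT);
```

`weekday 0` advances to the next Sunday; 2042-04-13 is already a Sunday, so it stays at 2042-04-13.
17 days remain in April 2042 after the 13th (30 − 13).
Full months from May 2042 through January 2046 contribute their day counts.
Then 2 days into February 2046.
Total: 17 + 31 + 30 + 31 + 31 + 30 + 31 + 30 + 31 + 31 + 28 + 31 + 30 + 31 + 30 + 31 + 31 + 30 + 31 + 30 + 31 + 31 + 29 + 31 + 30 + 31 + 30 + 31 + 31 + 30 + 31 + 30 + 31 + 31 + 28 + 31 + 30 + 31 + 30 + 31 + 31 + 30 + 31 + 30 + 31 + 31 + 2 = 1391.

1391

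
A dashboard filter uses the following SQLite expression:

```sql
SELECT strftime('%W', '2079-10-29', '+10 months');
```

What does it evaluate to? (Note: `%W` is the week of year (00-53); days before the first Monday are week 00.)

35

First apply '+10 months': 2079-10-29 → 2080-08-29.
2080-08-29 is a Thursday. SQLite's %W counts Mondays since the year started; the result is 35.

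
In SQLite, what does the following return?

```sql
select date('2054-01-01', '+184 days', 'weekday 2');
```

Applying '+184 days' to 2054-01-01: counting 184 days forward gives 2054-07-04.
`weekday 2` advances to the next Tuesday; 2054-07-04 is a Saturday, so it moves forward to 2054-07-07.

2054-07-07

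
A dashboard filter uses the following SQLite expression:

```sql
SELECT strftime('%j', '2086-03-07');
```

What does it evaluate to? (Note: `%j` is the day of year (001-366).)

Day-of-year for 2086-03-07: days since 2086-01-01 inclusive = 66, zero-padded to 066.

066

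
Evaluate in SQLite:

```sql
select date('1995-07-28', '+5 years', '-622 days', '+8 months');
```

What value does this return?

1999-07-14

Adding +5 years to 1995-07-28 gives 2000-07-28.
Applying '-622 days' to 2000-07-28: counting 622 days back gives 1998-11-14.
Adding +8 months to 1998-11-14 gives 1999-07-14.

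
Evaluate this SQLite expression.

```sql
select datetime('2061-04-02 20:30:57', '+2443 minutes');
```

2061-04-04 13:13:57

2443 minutes = 40h 43m; +2443 minutes from 2061-04-02 20:30:57 is 2061-04-04 13:13:57 (crosses midnight).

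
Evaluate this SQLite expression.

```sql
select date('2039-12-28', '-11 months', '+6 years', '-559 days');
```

Adding -11 months to 2039-12-28 gives 2039-01-28.
Adding +6 years to 2039-01-28 gives 2045-01-28.
Applying '-559 days' to 2045-01-28: counting 559 days back gives 2043-07-19.

2043-07-19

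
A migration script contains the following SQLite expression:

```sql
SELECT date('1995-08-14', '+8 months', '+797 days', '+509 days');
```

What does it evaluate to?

Adding +8 months to 1995-08-14 gives 1996-04-14.
Applying '+797 days' to 1996-04-14: counting 797 days forward gives 1998-06-20.
Applying '+509 days' to 1998-06-20: counting 509 days forward gives 1999-11-11.

1999-11-11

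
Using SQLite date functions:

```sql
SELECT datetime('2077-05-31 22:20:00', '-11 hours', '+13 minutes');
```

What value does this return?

2077-05-31 11:33:00

-11 hours from 2077-05-31 22:20:00 is 2077-05-31 11:20:00.
+13 minutes from 2077-05-31 11:20:00 is 2077-05-31 11:33:00.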